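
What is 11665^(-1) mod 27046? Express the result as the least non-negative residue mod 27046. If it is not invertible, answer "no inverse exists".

26209

Extended Euclidean algorithm:
27046 = 2·11665 + 3716
11665 = 3·3716 + 517
3716 = 7·517 + 97
517 = 5·97 + 32
97 = 3·32 + 1
32 = 32·1 + 0
The gcd is 1. Working backward:
1 = 97 − 3·32
1 = −3·517 + 16·97
1 = 16·3716 − 115·517
1 = −115·11665 + 361·3716
1 = 361·27046 − 837·11665
Hence 11665⁻¹ ≡ -837 ≡ 26209 (mod 27046).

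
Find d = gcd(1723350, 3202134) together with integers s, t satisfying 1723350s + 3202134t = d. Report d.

Apply Euclid's algorithm to 3202134 and 1723350:
3202134 = 1·1723350 + 1478784
1723350 = 1·1478784 + 244566
1478784 = 6·244566 + 11388
244566 = 21·11388 + 5418
11388 = 2·5418 + 552
5418 = 9·552 + 450
552 = 1·450 + 102
450 = 4·102 + 42
102 = 2·42 + 18
42 = 2·18 + 6
18 = 3·6 + 0
gcd(1723350, 3202134) = 6.
Working backward:
6 = 42 − 2·18
6 = −2·102 + 5·42
6 = 5·450 − 22·102
6 = −22·552 + 27·450
6 = 27·5418 − 265·552
6 = −265·11388 + 557·5418
6 = 557·244566 − 11962·11388
6 = −11962·1478784 + 72329·244566
6 = 72329·1723350 − 84291·1478784
6 = −84291·3202134 + 156620·1723350
So 6 = (-84291)·3202134 + (156620)·1723350.

6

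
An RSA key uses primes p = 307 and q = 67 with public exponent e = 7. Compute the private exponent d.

φ(n) = (p−1)(q−1) = 306·66 = 20196.
Need d with 7·d ≡ 1 (mod 20196). Apply the extended Euclidean algorithm:
20196 = 2885*7 + 1
7 = 7*1 + 0
Back-substitute:
1 = 20196 − 2885·7
So 7·(-2885) ≡ 1 (mod 20196), hence d ≡ -2885 ≡ 17311 (mod 20196).

17311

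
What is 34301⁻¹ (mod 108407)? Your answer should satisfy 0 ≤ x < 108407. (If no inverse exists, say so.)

24364

Extended Euclidean algorithm:
108407 = 3×34301 + 5504
34301 = 6×5504 + 1277
5504 = 4×1277 + 396
1277 = 3×396 + 89
396 = 4×89 + 40
89 = 2×40 + 9
40 = 4×9 + 4
9 = 2×4 + 1
4 = 4×1 + 0
gcd = 1, so the inverse exists. Back-substitute:
1 = 9 − 2·4
1 = −2·40 + 9·9
1 = 9·89 − 20·40
1 = −20·396 + 89·89
1 = 89·1277 − 287·396
1 = −287·5504 + 1237·1277
1 = 1237·34301 − 7709·5504
1 = −7709·108407 + 24364·34301
So 34301·24364 ≡ 1 (mod 108407).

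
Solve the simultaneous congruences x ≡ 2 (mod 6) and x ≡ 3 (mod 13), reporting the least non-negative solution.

Write x = 2 + 6·k. Then 6·k ≡ 3 − 2 ≡ 1 (mod 13).
Need 6⁻¹ mod 13. Extended Euclid on (13, 6):
13 = 2*6 + 1
6 = 6*1 + 0
Back-substitute:
1 = 13 − 2·6
6⁻¹ ≡ 11 (mod 13), so k ≡ 11·1 ≡ 11 (mod 13).
x = 2 + 6·11 = 68.

68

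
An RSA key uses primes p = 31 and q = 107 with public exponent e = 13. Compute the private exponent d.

1957

φ(n) = (p−1)(q−1) = 30·106 = 3180.
Need d with 13·d ≡ 1 (mod 3180). Apply the extended Euclidean algorithm:
3180 = 244·13 + 8
13 = 1·8 + 5
8 = 1·5 + 3
5 = 1·3 + 2
3 = 1·2 + 1
2 = 2·1 + 0
Back-substitute:
1 = 3 − 2
1 = −5 + 2·3
1 = 2·8 − 3·5
1 = −3·13 + 5·8
1 = 5·3180 − 1223·13
So 13·(-1223) ≡ 1 (mod 3180), hence d ≡ -1223 ≡ 1957 (mod 3180).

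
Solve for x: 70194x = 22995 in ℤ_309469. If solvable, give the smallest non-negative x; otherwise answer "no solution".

First find gcd(70194, 309469):
309469 = 4×70194 + 28693
70194 = 2×28693 + 12808
28693 = 2×12808 + 3077
12808 = 4×3077 + 500
3077 = 6×500 + 77
500 = 6×77 + 38
77 = 2×38 + 1
38 = 38×1 + 0
gcd = 1, so a unique solution mod 309469 exists.
Back-substitute for the Bézout coefficients:
1 = 77 − 2·38
1 = −2·500 + 13·77
1 = 13·3077 − 80·500
1 = −80·12808 + 333·3077
1 = 333·28693 − 746·12808
1 = −746·70194 + 1825·28693
1 = 1825·309469 − 8046·70194
So 70194·(-8046) ≡ 1 (mod 309469), giving 70194⁻¹ ≡ 301423.
x ≡ 70194⁻¹·22995 ≡ 301423·22995 ≡ 44692 (mod 309469).

44692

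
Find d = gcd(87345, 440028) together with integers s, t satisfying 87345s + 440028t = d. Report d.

Repeated division:
440028 = 5*87345 + 3303
87345 = 26*3303 + 1467
3303 = 2*1467 + 369
1467 = 3*369 + 360
369 = 1*360 + 9
360 = 40*9 + 0
gcd(87345, 440028) = 9.
Back-substituting:
9 = 369 − 360
9 = −1467 + 4·369
9 = 4·3303 − 9·1467
9 = −9·87345 + 238·3303
9 = 238·440028 − 1199·87345
So 9 = (238)·440028 + (-1199)·87345.

9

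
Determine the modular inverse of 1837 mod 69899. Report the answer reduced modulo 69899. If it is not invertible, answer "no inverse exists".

gcd(69899, 1837) by repeated division:
69899 = 38×1837 + 93
1837 = 19×93 + 70
93 = 1×70 + 23
70 = 3×23 + 1
23 = 23×1 + 0
Since gcd(1837, 69899) = 1, back-substitute to write 1 as a combination:
1 = 70 − 3·23
1 = −3·93 + 4·70
1 = 4·1837 − 79·93
1 = −79·69899 + 3006·1837
So 1837·3006 ≡ 1 (mod 69899).

3006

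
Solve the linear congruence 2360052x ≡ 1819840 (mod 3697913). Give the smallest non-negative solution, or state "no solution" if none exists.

3157272

First find gcd(2360052, 3697913):
3697913 = 1×2360052 + 1337861
2360052 = 1×1337861 + 1022191
1337861 = 1×1022191 + 315670
1022191 = 3×315670 + 75181
315670 = 4×75181 + 14946
75181 = 5×14946 + 451
14946 = 33×451 + 63
451 = 7×63 + 10
63 = 6×10 + 3
10 = 3×3 + 1
3 = 3×1 + 0
gcd = 1, so a unique solution mod 3697913 exists.
Back-substitute for the Bézout coefficients:
1 = 10 − 3·3
1 = −3·63 + 19·10
1 = 19·451 − 136·63
1 = −136·14946 + 4507·451
1 = 4507·75181 − 22671·14946
1 = −22671·315670 + 95191·75181
1 = 95191·1022191 − 308244·315670
1 = −308244·1337861 + 403435·1022191
1 = 403435·2360052 − 711679·1337861
1 = −711679·3697913 + 1115114·2360052
So 2360052·(1115114) ≡ 1 (mod 3697913), giving 2360052⁻¹ ≡ 1115114.
x ≡ 2360052⁻¹·1819840 ≡ 1115114·1819840 ≡ 3157272 (mod 3697913).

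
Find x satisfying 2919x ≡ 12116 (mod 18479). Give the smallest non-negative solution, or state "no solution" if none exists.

6512

First find gcd(2919, 18479):
18479 = 6·2919 + 965
2919 = 3·965 + 24
965 = 40·24 + 5
24 = 4·5 + 4
5 = 1·4 + 1
4 = 4·1 + 0
gcd = 1, so a unique solution mod 18479 exists.
Back-substitute for the Bézout coefficients:
1 = 5 − 4
1 = −24 + 5·5
1 = 5·965 − 201·24
1 = −201·2919 + 608·965
1 = 608·18479 − 3849·2919
So 2919·(-3849) ≡ 1 (mod 18479), giving 2919⁻¹ ≡ 14630.
x ≡ 2919⁻¹·12116 ≡ 14630·12116 ≡ 6512 (mod 18479).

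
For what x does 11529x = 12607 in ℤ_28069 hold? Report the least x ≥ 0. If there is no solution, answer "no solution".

16805

First find gcd(11529, 28069):
28069 = 2*11529 + 5011
11529 = 2*5011 + 1507
5011 = 3*1507 + 490
1507 = 3*490 + 37
490 = 13*37 + 9
37 = 4*9 + 1
9 = 9*1 + 0
gcd = 1, so a unique solution mod 28069 exists.
Back-substitute for the Bézout coefficients:
1 = 37 − 4·9
1 = −4·490 + 53·37
1 = 53·1507 − 163·490
1 = −163·5011 + 542·1507
1 = 542·11529 − 1247·5011
1 = −1247·28069 + 3036·11529
So 11529·(3036) ≡ 1 (mod 28069), giving 11529⁻¹ ≡ 3036.
x ≡ 11529⁻¹·12607 ≡ 3036·12607 ≡ 16805 (mod 28069).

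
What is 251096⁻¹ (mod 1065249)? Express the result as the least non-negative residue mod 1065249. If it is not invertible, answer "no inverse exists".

611444

Run Euclid on (1065249, 251096):
1065249 = 4*251096 + 60865
251096 = 4*60865 + 7636
60865 = 7*7636 + 7413
7636 = 1*7413 + 223
7413 = 33*223 + 54
223 = 4*54 + 7
54 = 7*7 + 5
7 = 1*5 + 2
5 = 2*2 + 1
2 = 2*1 + 0
Since gcd(251096, 1065249) = 1, back-substitute to write 1 as a combination:
1 = 5 − 2·2
1 = −2·7 + 3·5
1 = 3·54 − 23·7
1 = −23·223 + 95·54
1 = 95·7413 − 3158·223
1 = −3158·7636 + 3253·7413
1 = 3253·60865 − 25929·7636
1 = −25929·251096 + 106969·60865
1 = 106969·1065249 − 453805·251096
Hence 251096⁻¹ ≡ -453805 ≡ 611444 (mod 1065249).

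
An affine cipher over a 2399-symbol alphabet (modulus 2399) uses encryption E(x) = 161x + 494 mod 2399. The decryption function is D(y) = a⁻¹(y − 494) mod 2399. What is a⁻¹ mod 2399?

2250

Extended Euclidean algorithm:
2399 = 14·161 + 145
161 = 1·145 + 16
145 = 9·16 + 1
16 = 16·1 + 0
gcd = 1, so the inverse exists. Back-substitute:
1 = 145 − 9·16
1 = −9·161 + 10·145
1 = 10·2399 − 149·161
So 161·(-149) ≡ 1 (mod 2399), and -149 ≡ 2250 (mod 2399).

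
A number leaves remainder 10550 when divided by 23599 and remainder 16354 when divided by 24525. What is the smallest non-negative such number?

484875604

Write x = 10550 + 23599·k. Then 23599·k ≡ 16354 − 10550 ≡ 5804 (mod 24525).
Need 23599⁻¹ mod 24525. Extended Euclid on (24525, 23599):
24525 = 1×23599 + 926
23599 = 25×926 + 449
926 = 2×449 + 28
449 = 16×28 + 1
28 = 28×1 + 0
Back-substitute:
1 = 449 − 16·28
1 = −16·926 + 33·449
1 = 33·23599 − 841·926
1 = −841·24525 + 874·23599
23599⁻¹ ≡ 874 (mod 24525), so k ≡ 874·5804 ≡ 20546 (mod 24525).
x = 10550 + 23599·20546 = 484875604.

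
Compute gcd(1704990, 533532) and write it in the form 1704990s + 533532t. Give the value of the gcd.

6

Repeated division:
1704990 = 3×533532 + 104394
533532 = 5×104394 + 11562
104394 = 9×11562 + 336
11562 = 34×336 + 138
336 = 2×138 + 60
138 = 2×60 + 18
60 = 3×18 + 6
18 = 3×6 + 0
gcd(1704990, 533532) = 6.
Back-substituting:
6 = 60 − 3·18
6 = −3·138 + 7·60
6 = 7·336 − 17·138
6 = −17·11562 + 585·336
6 = 585·104394 − 5282·11562
6 = −5282·533532 + 26995·104394
6 = 26995·1704990 − 86267·533532
So 6 = (26995)·1704990 + (-86267)·533532.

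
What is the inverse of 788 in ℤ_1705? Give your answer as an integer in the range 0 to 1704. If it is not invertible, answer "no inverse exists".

1097

Extended Euclidean algorithm:
1705 = 2·788 + 129
788 = 6·129 + 14
129 = 9·14 + 3
14 = 4·3 + 2
3 = 1·2 + 1
2 = 2·1 + 0
gcd = 1, so the inverse exists. Back-substitute:
1 = 3 − 2
1 = −14 + 5·3
1 = 5·129 − 46·14
1 = −46·788 + 281·129
1 = 281·1705 − 608·788
So 788·(-608) ≡ 1 (mod 1705), and -608 ≡ 1097 (mod 1705).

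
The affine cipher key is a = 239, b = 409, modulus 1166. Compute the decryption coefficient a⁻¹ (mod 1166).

161

gcd(1166, 239) by repeated division:
1166 = 4×239 + 210
239 = 1×210 + 29
210 = 7×29 + 7
29 = 4×7 + 1
7 = 7×1 + 0
Since gcd(239, 1166) = 1, back-substitute to write 1 as a combination:
1 = 29 − 4·7
1 = −4·210 + 29·29
1 = 29·239 − 33·210
1 = −33·1166 + 161·239
So 239·161 ≡ 1 (mod 1166).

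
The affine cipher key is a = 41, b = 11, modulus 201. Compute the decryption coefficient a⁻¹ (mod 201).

gcd(201, 41) by repeated division:
201 = 4*41 + 37
41 = 1*37 + 4
37 = 9*4 + 1
4 = 4*1 + 0
Since gcd(41, 201) = 1, back-substitute to write 1 as a combination:
1 = 37 − 9·4
1 = −9·41 + 10·37
1 = 10·201 − 49·41
So 41·(-49) ≡ 1 (mod 201), and -49 ≡ 152 (mod 201).

152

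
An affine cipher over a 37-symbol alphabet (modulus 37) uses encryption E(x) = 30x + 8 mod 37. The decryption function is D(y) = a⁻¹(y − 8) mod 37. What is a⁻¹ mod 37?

Extended Euclidean algorithm:
37 = 1*30 + 7
30 = 4*7 + 2
7 = 3*2 + 1
2 = 2*1 + 0
Since gcd(30, 37) = 1, back-substitute to write 1 as a combination:
1 = 7 − 3·2
1 = −3·30 + 13·7
1 = 13·37 − 16·30
Hence 30⁻¹ ≡ -16 ≡ 21 (mod 37).

21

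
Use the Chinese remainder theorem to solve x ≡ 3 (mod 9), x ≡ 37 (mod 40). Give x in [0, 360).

Write x = 3 + 9·k. Then 9·k ≡ 37 − 3 ≡ 34 (mod 40).
Need 9⁻¹ mod 40. Extended Euclid on (40, 9):
40 = 4·9 + 4
9 = 2·4 + 1
4 = 4·1 + 0
Back-substitute:
1 = 9 − 2·4
1 = −2·40 + 9·9
9⁻¹ ≡ 9 (mod 40), so k ≡ 9·34 ≡ 26 (mod 40).
x = 3 + 9·26 = 237.

237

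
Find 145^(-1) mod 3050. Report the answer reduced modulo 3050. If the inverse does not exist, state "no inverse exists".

Euclidean algorithm on 3050, 145:
3050 = 21×145 + 5
145 = 29×5 + 0
Since gcd = 5 > 1, 145 is not a unit mod 3050.

no inverse exists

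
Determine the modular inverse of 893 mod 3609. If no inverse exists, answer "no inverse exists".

Run Euclid on (3609, 893):
3609 = 4*893 + 37
893 = 24*37 + 5
37 = 7*5 + 2
5 = 2*2 + 1
2 = 2*1 + 0
The gcd is 1. Working backward:
1 = 5 − 2·2
1 = −2·37 + 15·5
1 = 15·893 − 362·37
1 = −362·3609 + 1463·893
So 893·1463 ≡ 1 (mod 3609).

1463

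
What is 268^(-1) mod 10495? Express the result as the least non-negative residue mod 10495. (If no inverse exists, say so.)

Run Euclid on (10495, 268):
10495 = 39×268 + 43
268 = 6×43 + 10
43 = 4×10 + 3
10 = 3×3 + 1
3 = 3×1 + 0
Since gcd(268, 10495) = 1, back-substitute to write 1 as a combination:
1 = 10 − 3·3
1 = −3·43 + 13·10
1 = 13·268 − 81·43
1 = −81·10495 + 3172·268
So 268·3172 ≡ 1 (mod 10495).

3172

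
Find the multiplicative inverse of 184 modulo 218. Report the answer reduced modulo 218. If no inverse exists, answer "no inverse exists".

Compute gcd(184, 218):
218 = 1*184 + 34
184 = 5*34 + 14
34 = 2*14 + 6
14 = 2*6 + 2
6 = 3*2 + 0
gcd(184, 218) = 2 ≠ 1, so 184 has no multiplicative inverse modulo 218.

no inverse exists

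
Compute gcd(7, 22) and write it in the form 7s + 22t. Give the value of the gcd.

1

Apply Euclid's algorithm to 22 and 7:
22 = 3·7 + 1
7 = 7·1 + 0
gcd(7, 22) = 1.
Back-substituting:
1 = 22 − 3·7
So 1 = (1)·22 + (-3)·7.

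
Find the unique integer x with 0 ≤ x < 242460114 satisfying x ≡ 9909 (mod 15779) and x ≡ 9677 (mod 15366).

218391269

Write x = 9909 + 15779·k. Then 15779·k ≡ 9677 − 9909 ≡ 15134 (mod 15366).
Need 15779⁻¹ mod 15366. Extended Euclid on (15366, 413):
15366 = 37×413 + 85
413 = 4×85 + 73
85 = 1×73 + 12
73 = 6×12 + 1
12 = 12×1 + 0
Back-substitute:
1 = 73 − 6·12
1 = −6·85 + 7·73
1 = 7·413 − 34·85
1 = −34·15366 + 1265·413
15779⁻¹ ≡ 1265 (mod 15366), so k ≡ 1265·15134 ≡ 13840 (mod 15366).
x = 9909 + 15779·13840 = 218391269.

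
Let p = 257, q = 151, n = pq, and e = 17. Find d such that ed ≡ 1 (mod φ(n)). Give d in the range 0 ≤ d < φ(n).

φ(n) = (p−1)(q−1) = 256·150 = 38400.
Need d with 17·d ≡ 1 (mod 38400). Apply the extended Euclidean algorithm:
38400 = 2258×17 + 14
17 = 1×14 + 3
14 = 4×3 + 2
3 = 1×2 + 1
2 = 2×1 + 0
Back-substitute:
1 = 3 − 2
1 = −14 + 5·3
1 = 5·17 − 6·14
1 = −6·38400 + 13553·17
So 17·13553 ≡ 1 (mod 38400), hence d = 13553.

13553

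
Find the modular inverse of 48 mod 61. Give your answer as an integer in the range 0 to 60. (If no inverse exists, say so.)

14

gcd(61, 48) by repeated division:
61 = 1*48 + 13
48 = 3*13 + 9
13 = 1*9 + 4
9 = 2*4 + 1
4 = 4*1 + 0
Since gcd(48, 61) = 1, back-substitute to write 1 as a combination:
1 = 9 − 2·4
1 = −2·13 + 3·9
1 = 3·48 − 11·13
1 = −11·61 + 14·48
So 48·14 ≡ 1 (mod 61).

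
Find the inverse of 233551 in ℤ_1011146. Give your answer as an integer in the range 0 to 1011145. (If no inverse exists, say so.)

360673

Apply the Euclidean algorithm to 1011146 and 233551:
1011146 = 4*233551 + 76942
233551 = 3*76942 + 2725
76942 = 28*2725 + 642
2725 = 4*642 + 157
642 = 4*157 + 14
157 = 11*14 + 3
14 = 4*3 + 2
3 = 1*2 + 1
2 = 2*1 + 0
Since gcd(233551, 1011146) = 1, back-substitute to write 1 as a combination:
1 = 3 − 2
1 = −14 + 5·3
1 = 5·157 − 56·14
1 = −56·642 + 229·157
1 = 229·2725 − 972·642
1 = −972·76942 + 27445·2725
1 = 27445·233551 − 83307·76942
1 = −83307·1011146 + 360673·233551
So 233551·360673 ≡ 1 (mod 1011146).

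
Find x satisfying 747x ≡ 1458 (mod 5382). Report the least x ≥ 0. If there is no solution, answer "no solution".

74

First find gcd(747, 5382):
5382 = 7·747 + 153
747 = 4·153 + 135
153 = 1·135 + 18
135 = 7·18 + 9
18 = 2·9 + 0
gcd = 9 and 9 | 1458, so solutions exist. Divide through by 9: 83x ≡ 162 (mod 598).
Now find 83⁻¹ mod 598:
598 = 7·83 + 17
83 = 4·17 + 15
17 = 1·15 + 2
15 = 7·2 + 1
2 = 2·1 + 0
Back-substitute:
1 = 15 − 7·2
1 = −7·17 + 8·15
1 = 8·83 − 39·17
1 = −39·598 + 281·83
So 83⁻¹ ≡ 281 (mod 598).
Then x ≡ 281·162 ≡ 74 (mod 598); the smallest non-negative solution is x = 74.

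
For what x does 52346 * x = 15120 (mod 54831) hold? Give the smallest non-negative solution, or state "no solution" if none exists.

6834

First find gcd(52346, 54831):
54831 = 1*52346 + 2485
52346 = 21*2485 + 161
2485 = 15*161 + 70
161 = 2*70 + 21
70 = 3*21 + 7
21 = 3*7 + 0
gcd = 7 and 7 | 15120, so solutions exist. Divide through by 7: 7478x ≡ 2160 (mod 7833).
Now find 7478⁻¹ mod 7833:
7833 = 1·7478 + 355
7478 = 21·355 + 23
355 = 15·23 + 10
23 = 2·10 + 3
10 = 3·3 + 1
3 = 3·1 + 0
Back-substitute:
1 = 10 − 3·3
1 = −3·23 + 7·10
1 = 7·355 − 108·23
1 = −108·7478 + 2275·355
1 = 2275·7833 − 2383·7478
So 7478·(-2383) ≡ 1 (mod 7833), i.e. 7478⁻¹ ≡ 5450.
Then x ≡ 5450·2160 ≡ 6834 (mod 7833); the smallest non-negative solution is x = 6834.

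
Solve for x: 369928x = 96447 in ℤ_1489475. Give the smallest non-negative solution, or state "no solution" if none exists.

104924

First find gcd(369928, 1489475):
1489475 = 4·369928 + 9763
369928 = 37·9763 + 8697
9763 = 1·8697 + 1066
8697 = 8·1066 + 169
1066 = 6·169 + 52
169 = 3·52 + 13
52 = 4·13 + 0
gcd = 13 and 13 | 96447, so solutions exist. Divide through by 13: 28456x ≡ 7419 (mod 114575).
Now find 28456⁻¹ mod 114575:
114575 = 4*28456 + 751
28456 = 37*751 + 669
751 = 1*669 + 82
669 = 8*82 + 13
82 = 6*13 + 4
13 = 3*4 + 1
4 = 4*1 + 0
Back-substitute:
1 = 13 − 3·4
1 = −3·82 + 19·13
1 = 19·669 − 155·82
1 = −155·751 + 174·669
1 = 174·28456 − 6593·751
1 = −6593·114575 + 26546·28456
So 28456⁻¹ ≡ 26546 (mod 114575).
Then x ≡ 26546·7419 ≡ 104924 (mod 114575); the smallest non-negative solution is x = 104924.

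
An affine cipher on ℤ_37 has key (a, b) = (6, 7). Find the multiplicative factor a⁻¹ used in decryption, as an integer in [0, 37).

Run Euclid on (37, 6):
37 = 6×6 + 1
6 = 6×1 + 0
gcd = 1, so the inverse exists. Back-substitute:
1 = 37 − 6·6
Hence 6⁻¹ ≡ -6 ≡ 31 (mod 37).

31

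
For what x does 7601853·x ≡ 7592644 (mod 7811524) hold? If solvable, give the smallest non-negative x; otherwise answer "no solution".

no solution

gcd(7601853, 7811524):
7811524 = 1*7601853 + 209671
7601853 = 36*209671 + 53697
209671 = 3*53697 + 48580
53697 = 1*48580 + 5117
48580 = 9*5117 + 2527
5117 = 2*2527 + 63
2527 = 40*63 + 7
63 = 9*7 + 0
gcd = 7, but 7 ∤ 7592644, so the congruence has no solution.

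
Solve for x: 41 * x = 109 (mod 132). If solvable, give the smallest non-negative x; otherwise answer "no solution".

First find gcd(41, 132):
132 = 3*41 + 9
41 = 4*9 + 5
9 = 1*5 + 4
5 = 1*4 + 1
4 = 4*1 + 0
gcd = 1, so a unique solution mod 132 exists.
Back-substitute for the Bézout coefficients:
1 = 5 − 4
1 = −9 + 2·5
1 = 2·41 − 9·9
1 = −9·132 + 29·41
So 41·(29) ≡ 1 (mod 132), giving 41⁻¹ ≡ 29.
x ≡ 41⁻¹·109 ≡ 29·109 ≡ 125 (mod 132).

125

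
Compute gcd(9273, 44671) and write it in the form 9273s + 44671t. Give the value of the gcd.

11

Repeated division:
44671 = 4*9273 + 7579
9273 = 1*7579 + 1694
7579 = 4*1694 + 803
1694 = 2*803 + 88
803 = 9*88 + 11
88 = 8*11 + 0
gcd(9273, 44671) = 11.
Back-substituting:
11 = 803 − 9·88
11 = −9·1694 + 19·803
11 = 19·7579 − 85·1694
11 = −85·9273 + 104·7579
11 = 104·44671 − 501·9273
So 11 = (104)·44671 + (-501)·9273.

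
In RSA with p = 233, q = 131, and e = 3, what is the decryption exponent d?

20107

φ(n) = (p−1)(q−1) = 232·130 = 30160.
Need d with 3·d ≡ 1 (mod 30160). Apply the extended Euclidean algorithm:
30160 = 10053*3 + 1
3 = 3*1 + 0
Back-substitute:
1 = 30160 − 10053·3
So 3·(-10053) ≡ 1 (mod 30160), hence d ≡ -10053 ≡ 20107 (mod 30160).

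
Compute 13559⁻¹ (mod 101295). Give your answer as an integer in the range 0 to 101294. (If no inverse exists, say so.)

69059

Extended Euclidean algorithm:
101295 = 7*13559 + 6382
13559 = 2*6382 + 795
6382 = 8*795 + 22
795 = 36*22 + 3
22 = 7*3 + 1
3 = 3*1 + 0
The gcd is 1. Working backward:
1 = 22 − 7·3
1 = −7·795 + 253·22
1 = 253·6382 − 2031·795
1 = −2031·13559 + 4315·6382
1 = 4315·101295 − 32236·13559
Thus 13559·(-32236) ≡ 1 (mod 101295); reducing, -32236 mod 101295 = 69059.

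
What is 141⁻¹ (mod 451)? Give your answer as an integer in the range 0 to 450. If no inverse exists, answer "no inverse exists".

Extended Euclidean algorithm:
451 = 3*141 + 28
141 = 5*28 + 1
28 = 28*1 + 0
The gcd is 1. Working backward:
1 = 141 − 5·28
1 = −5·451 + 16·141
So 141·16 ≡ 1 (mod 451).

16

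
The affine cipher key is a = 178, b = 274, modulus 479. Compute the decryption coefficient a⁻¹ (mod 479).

Apply the Euclidean algorithm to 479 and 178:
479 = 2·178 + 123
178 = 1·123 + 55
123 = 2·55 + 13
55 = 4·13 + 3
13 = 4·3 + 1
3 = 3·1 + 0
Since gcd(178, 479) = 1, back-substitute to write 1 as a combination:
1 = 13 − 4·3
1 = −4·55 + 17·13
1 = 17·123 − 38·55
1 = −38·178 + 55·123
1 = 55·479 − 148·178
So 178·(-148) ≡ 1 (mod 479), and -148 ≡ 331 (mod 479).

331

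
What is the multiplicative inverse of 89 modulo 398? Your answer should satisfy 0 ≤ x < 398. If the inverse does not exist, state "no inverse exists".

Extended Euclidean algorithm:
398 = 4·89 + 42
89 = 2·42 + 5
42 = 8·5 + 2
5 = 2·2 + 1
2 = 2·1 + 0
The gcd is 1. Working backward:
1 = 5 − 2·2
1 = −2·42 + 17·5
1 = 17·89 − 36·42
1 = −36·398 + 161·89
So 89·161 ≡ 1 (mod 398).

161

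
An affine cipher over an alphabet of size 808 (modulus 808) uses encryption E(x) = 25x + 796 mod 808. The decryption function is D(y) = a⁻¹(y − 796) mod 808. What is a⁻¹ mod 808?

Apply the Euclidean algorithm to 808 and 25:
808 = 32·25 + 8
25 = 3·8 + 1
8 = 8·1 + 0
gcd = 1, so the inverse exists. Back-substitute:
1 = 25 − 3·8
1 = −3·808 + 97·25
So 25·97 ≡ 1 (mod 808).

97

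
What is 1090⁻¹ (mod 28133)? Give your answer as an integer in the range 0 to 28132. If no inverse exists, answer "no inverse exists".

19435

Run Euclid on (28133, 1090):
28133 = 25·1090 + 883
1090 = 1·883 + 207
883 = 4·207 + 55
207 = 3·55 + 42
55 = 1·42 + 13
42 = 3·13 + 3
13 = 4·3 + 1
3 = 3·1 + 0
Since gcd(1090, 28133) = 1, back-substitute to write 1 as a combination:
1 = 13 − 4·3
1 = −4·42 + 13·13
1 = 13·55 − 17·42
1 = −17·207 + 64·55
1 = 64·883 − 273·207
1 = −273·1090 + 337·883
1 = 337·28133 − 8698·1090
Hence 1090⁻¹ ≡ -8698 ≡ 19435 (mod 28133).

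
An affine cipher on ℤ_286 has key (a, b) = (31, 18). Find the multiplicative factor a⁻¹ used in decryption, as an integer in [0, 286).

Run Euclid on (286, 31):
286 = 9×31 + 7
31 = 4×7 + 3
7 = 2×3 + 1
3 = 3×1 + 0
gcd = 1, so the inverse exists. Back-substitute:
1 = 7 − 2·3
1 = −2·31 + 9·7
1 = 9·286 − 83·31
Hence 31⁻¹ ≡ -83 ≡ 203 (mod 286).

203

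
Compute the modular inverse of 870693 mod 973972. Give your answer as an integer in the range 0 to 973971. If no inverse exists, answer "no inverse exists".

922821

gcd(973972, 870693) by repeated division:
973972 = 1*870693 + 103279
870693 = 8*103279 + 44461
103279 = 2*44461 + 14357
44461 = 3*14357 + 1390
14357 = 10*1390 + 457
1390 = 3*457 + 19
457 = 24*19 + 1
19 = 19*1 + 0
The gcd is 1. Working backward:
1 = 457 − 24·19
1 = −24·1390 + 73·457
1 = 73·14357 − 754·1390
1 = −754·44461 + 2335·14357
1 = 2335·103279 − 5424·44461
1 = −5424·870693 + 45727·103279
1 = 45727·973972 − 51151·870693
Hence 870693⁻¹ ≡ -51151 ≡ 922821 (mod 973972).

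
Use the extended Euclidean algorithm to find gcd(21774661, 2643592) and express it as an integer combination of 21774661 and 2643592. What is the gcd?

1

Repeated division:
21774661 = 8×2643592 + 625925
2643592 = 4×625925 + 139892
625925 = 4×139892 + 66357
139892 = 2×66357 + 7178
66357 = 9×7178 + 1755
7178 = 4×1755 + 158
1755 = 11×158 + 17
158 = 9×17 + 5
17 = 3×5 + 2
5 = 2×2 + 1
2 = 2×1 + 0
gcd(21774661, 2643592) = 1.
Working backward:
1 = 5 − 2·2
1 = −2·17 + 7·5
1 = 7·158 − 65·17
1 = −65·1755 + 722·158
1 = 722·7178 − 2953·1755
1 = −2953·66357 + 27299·7178
1 = 27299·139892 − 57551·66357
1 = −57551·625925 + 257503·139892
1 = 257503·2643592 − 1087563·625925
1 = −1087563·21774661 + 8958007·2643592
So 1 = (-1087563)·21774661 + (8958007)·2643592.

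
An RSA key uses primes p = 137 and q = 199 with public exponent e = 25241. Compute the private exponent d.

16409

φ(n) = (p−1)(q−1) = 136·198 = 26928.
Need d with 25241·d ≡ 1 (mod 26928). Apply the extended Euclidean algorithm:
26928 = 1·25241 + 1687
25241 = 14·1687 + 1623
1687 = 1·1623 + 64
1623 = 25·64 + 23
64 = 2·23 + 18
23 = 1·18 + 5
18 = 3·5 + 3
5 = 1·3 + 2
3 = 1·2 + 1
2 = 2·1 + 0
Back-substitute:
1 = 3 − 2
1 = −5 + 2·3
1 = 2·18 − 7·5
1 = −7·23 + 9·18
1 = 9·64 − 25·23
1 = −25·1623 + 634·64
1 = 634·1687 − 659·1623
1 = −659·25241 + 9860·1687
1 = 9860·26928 − 10519·25241
So 25241·(-10519) ≡ 1 (mod 26928), hence d ≡ -10519 ≡ 16409 (mod 26928).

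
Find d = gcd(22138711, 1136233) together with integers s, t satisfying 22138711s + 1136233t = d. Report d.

7

Euclidean algorithm:
22138711 = 19·1136233 + 550284
1136233 = 2·550284 + 35665
550284 = 15·35665 + 15309
35665 = 2·15309 + 5047
15309 = 3·5047 + 168
5047 = 30·168 + 7
168 = 24·7 + 0
gcd(22138711, 1136233) = 7.
Express as a combination:
7 = 5047 − 30·168
7 = −30·15309 + 91·5047
7 = 91·35665 − 212·15309
7 = −212·550284 + 3271·35665
7 = 3271·1136233 − 6754·550284
7 = −6754·22138711 + 131597·1136233
So 7 = (-6754)·22138711 + (131597)·1136233.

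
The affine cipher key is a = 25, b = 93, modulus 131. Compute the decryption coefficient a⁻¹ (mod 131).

21

gcd(131, 25) by repeated division:
131 = 5×25 + 6
25 = 4×6 + 1
6 = 6×1 + 0
gcd = 1, so the inverse exists. Back-substitute:
1 = 25 − 4·6
1 = −4·131 + 21·25
So 25·21 ≡ 1 (mod 131).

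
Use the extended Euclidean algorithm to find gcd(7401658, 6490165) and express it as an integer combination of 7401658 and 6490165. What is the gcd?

11

Repeated division:
7401658 = 1×6490165 + 911493
6490165 = 7×911493 + 109714
911493 = 8×109714 + 33781
109714 = 3×33781 + 8371
33781 = 4×8371 + 297
8371 = 28×297 + 55
297 = 5×55 + 22
55 = 2×22 + 11
22 = 2×11 + 0
gcd(7401658, 6490165) = 11.
Working backward:
11 = 55 − 2·22
11 = −2·297 + 11·55
11 = 11·8371 − 310·297
11 = −310·33781 + 1251·8371
11 = 1251·109714 − 4063·33781
11 = −4063·911493 + 33755·109714
11 = 33755·6490165 − 240348·911493
11 = −240348·7401658 + 274103·6490165
So 11 = (-240348)·7401658 + (274103)·6490165.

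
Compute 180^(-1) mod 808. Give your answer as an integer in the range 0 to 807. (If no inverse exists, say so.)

Compute gcd(180, 808):
808 = 4·180 + 88
180 = 2·88 + 4
88 = 22·4 + 0
The gcd is 4, not 1, hence no inverse exists.

no inverse exists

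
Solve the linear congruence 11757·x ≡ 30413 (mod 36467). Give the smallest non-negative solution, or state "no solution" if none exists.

First find gcd(11757, 36467):
36467 = 3·11757 + 1196
11757 = 9·1196 + 993
1196 = 1·993 + 203
993 = 4·203 + 181
203 = 1·181 + 22
181 = 8·22 + 5
22 = 4·5 + 2
5 = 2·2 + 1
2 = 2·1 + 0
gcd = 1, so a unique solution mod 36467 exists.
Back-substitute for the Bézout coefficients:
1 = 5 − 2·2
1 = −2·22 + 9·5
1 = 9·181 − 74·22
1 = −74·203 + 83·181
1 = 83·993 − 406·203
1 = −406·1196 + 489·993
1 = 489·11757 − 4807·1196
1 = −4807·36467 + 14910·11757
So 11757·(14910) ≡ 1 (mod 36467), giving 11757⁻¹ ≡ 14910.
x ≡ 11757⁻¹·30413 ≡ 14910·30413 ≡ 27152 (mod 36467).

27152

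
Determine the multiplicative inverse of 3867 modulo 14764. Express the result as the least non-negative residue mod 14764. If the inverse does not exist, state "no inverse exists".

10339

Extended Euclidean algorithm:
14764 = 3×3867 + 3163
3867 = 1×3163 + 704
3163 = 4×704 + 347
704 = 2×347 + 10
347 = 34×10 + 7
10 = 1×7 + 3
7 = 2×3 + 1
3 = 3×1 + 0
gcd = 1, so the inverse exists. Back-substitute:
1 = 7 − 2·3
1 = −2·10 + 3·7
1 = 3·347 − 104·10
1 = −104·704 + 211·347
1 = 211·3163 − 948·704
1 = −948·3867 + 1159·3163
1 = 1159·14764 − 4425·3867
Hence 3867⁻¹ ≡ -4425 ≡ 10339 (mod 14764).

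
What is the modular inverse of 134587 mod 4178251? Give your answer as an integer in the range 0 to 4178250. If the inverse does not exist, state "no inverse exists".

501749

Apply the Euclidean algorithm to 4178251 and 134587:
4178251 = 31*134587 + 6054
134587 = 22*6054 + 1399
6054 = 4*1399 + 458
1399 = 3*458 + 25
458 = 18*25 + 8
25 = 3*8 + 1
8 = 8*1 + 0
Since gcd(134587, 4178251) = 1, back-substitute to write 1 as a combination:
1 = 25 − 3·8
1 = −3·458 + 55·25
1 = 55·1399 − 168·458
1 = −168·6054 + 727·1399
1 = 727·134587 − 16162·6054
1 = −16162·4178251 + 501749·134587
So 134587·501749 ≡ 1 (mod 4178251).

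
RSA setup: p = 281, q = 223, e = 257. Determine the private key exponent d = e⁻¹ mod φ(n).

45713

φ(n) = (p−1)(q−1) = 280·222 = 62160.
Need d with 257·d ≡ 1 (mod 62160). Apply the extended Euclidean algorithm:
62160 = 241×257 + 223
257 = 1×223 + 34
223 = 6×34 + 19
34 = 1×19 + 15
19 = 1×15 + 4
15 = 3×4 + 3
4 = 1×3 + 1
3 = 3×1 + 0
Back-substitute:
1 = 4 − 3
1 = −15 + 4·4
1 = 4·19 − 5·15
1 = −5·34 + 9·19
1 = 9·223 − 59·34
1 = −59·257 + 68·223
1 = 68·62160 − 16447·257
So 257·(-16447) ≡ 1 (mod 62160), hence d ≡ -16447 ≡ 45713 (mod 62160).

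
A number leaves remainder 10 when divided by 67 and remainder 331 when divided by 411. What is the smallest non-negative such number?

Write x = 10 + 67·k. Then 67·k ≡ 331 − 10 ≡ 321 (mod 411).
Need 67⁻¹ mod 411. Extended Euclid on (411, 67):
411 = 6×67 + 9
67 = 7×9 + 4
9 = 2×4 + 1
4 = 4×1 + 0
Back-substitute:
1 = 9 − 2·4
1 = −2·67 + 15·9
1 = 15·411 − 92·67
67⁻¹ ≡ 319 (mod 411), so k ≡ 319·321 ≡ 60 (mod 411).
x = 10 + 67·60 = 4030.

4030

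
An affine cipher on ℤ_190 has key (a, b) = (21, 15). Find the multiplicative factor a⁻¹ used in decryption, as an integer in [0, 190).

181

Extended Euclidean algorithm:
190 = 9·21 + 1
21 = 21·1 + 0
The gcd is 1. Working backward:
1 = 190 − 9·21
Thus 21·(-9) ≡ 1 (mod 190); reducing, -9 mod 190 = 181.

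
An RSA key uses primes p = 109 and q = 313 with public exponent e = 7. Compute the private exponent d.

19255

φ(n) = (p−1)(q−1) = 108·312 = 33696.
Need d with 7·d ≡ 1 (mod 33696). Apply the extended Euclidean algorithm:
33696 = 4813*7 + 5
7 = 1*5 + 2
5 = 2*2 + 1
2 = 2*1 + 0
Back-substitute:
1 = 5 − 2·2
1 = −2·7 + 3·5
1 = 3·33696 − 14441·7
So 7·(-14441) ≡ 1 (mod 33696), hence d ≡ -14441 ≡ 19255 (mod 33696).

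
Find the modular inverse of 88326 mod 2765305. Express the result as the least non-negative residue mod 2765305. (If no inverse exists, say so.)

Extended Euclidean algorithm:
2765305 = 31×88326 + 27199
88326 = 3×27199 + 6729
27199 = 4×6729 + 283
6729 = 23×283 + 220
283 = 1×220 + 63
220 = 3×63 + 31
63 = 2×31 + 1
31 = 31×1 + 0
Since gcd(88326, 2765305) = 1, back-substitute to write 1 as a combination:
1 = 63 − 2·31
1 = −2·220 + 7·63
1 = 7·283 − 9·220
1 = −9·6729 + 214·283
1 = 214·27199 − 865·6729
1 = −865·88326 + 2809·27199
1 = 2809·2765305 − 87944·88326
Thus 88326·(-87944) ≡ 1 (mod 2765305); reducing, -87944 mod 2765305 = 2677361.

2677361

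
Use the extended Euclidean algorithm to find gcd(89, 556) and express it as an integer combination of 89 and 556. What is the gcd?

Euclidean algorithm:
556 = 6×89 + 22
89 = 4×22 + 1
22 = 22×1 + 0
gcd(89, 556) = 1.
Back-substituting:
1 = 89 − 4·22
1 = −4·556 + 25·89
So 1 = (-4)·556 + (25)·89.

1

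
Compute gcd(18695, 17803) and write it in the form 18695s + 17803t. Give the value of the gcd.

Euclidean algorithm:
18695 = 1*17803 + 892
17803 = 19*892 + 855
892 = 1*855 + 37
855 = 23*37 + 4
37 = 9*4 + 1
4 = 4*1 + 0
gcd(18695, 17803) = 1.
Working backward:
1 = 37 − 9·4
1 = −9·855 + 208·37
1 = 208·892 − 217·855
1 = −217·17803 + 4331·892
1 = 4331·18695 − 4548·17803
So 1 = (4331)·18695 + (-4548)·17803.

1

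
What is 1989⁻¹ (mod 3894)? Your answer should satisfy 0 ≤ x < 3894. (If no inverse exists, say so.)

Compute gcd(1989, 3894):
3894 = 1×1989 + 1905
1989 = 1×1905 + 84
1905 = 22×84 + 57
84 = 1×57 + 27
57 = 2×27 + 3
27 = 9×3 + 0
gcd(1989, 3894) = 3 ≠ 1, so 1989 has no multiplicative inverse modulo 3894.

no inverse exists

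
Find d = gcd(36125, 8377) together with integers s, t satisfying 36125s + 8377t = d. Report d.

1

Repeated division:
36125 = 4*8377 + 2617
8377 = 3*2617 + 526
2617 = 4*526 + 513
526 = 1*513 + 13
513 = 39*13 + 6
13 = 2*6 + 1
6 = 6*1 + 0
gcd(36125, 8377) = 1.
Working backward:
1 = 13 − 2·6
1 = −2·513 + 79·13
1 = 79·526 − 81·513
1 = −81·2617 + 403·526
1 = 403·8377 − 1290·2617
1 = −1290·36125 + 5563·8377
So 1 = (-1290)·36125 + (5563)·8377.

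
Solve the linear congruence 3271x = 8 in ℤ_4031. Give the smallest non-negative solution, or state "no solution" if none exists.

2164

First find gcd(3271, 4031):
4031 = 1×3271 + 760
3271 = 4×760 + 231
760 = 3×231 + 67
231 = 3×67 + 30
67 = 2×30 + 7
30 = 4×7 + 2
7 = 3×2 + 1
2 = 2×1 + 0
gcd = 1, so a unique solution mod 4031 exists.
Back-substitute for the Bézout coefficients:
1 = 7 − 3·2
1 = −3·30 + 13·7
1 = 13·67 − 29·30
1 = −29·231 + 100·67
1 = 100·760 − 329·231
1 = −329·3271 + 1416·760
1 = 1416·4031 − 1745·3271
So 3271·(-1745) ≡ 1 (mod 4031), giving 3271⁻¹ ≡ 2286.
x ≡ 3271⁻¹·8 ≡ 2286·8 ≡ 2164 (mod 4031).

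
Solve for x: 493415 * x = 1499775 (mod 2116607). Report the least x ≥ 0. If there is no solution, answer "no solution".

1999072

First find gcd(493415, 2116607):
2116607 = 4×493415 + 142947
493415 = 3×142947 + 64574
142947 = 2×64574 + 13799
64574 = 4×13799 + 9378
13799 = 1×9378 + 4421
9378 = 2×4421 + 536
4421 = 8×536 + 133
536 = 4×133 + 4
133 = 33×4 + 1
4 = 4×1 + 0
gcd = 1, so a unique solution mod 2116607 exists.
Back-substitute for the Bézout coefficients:
1 = 133 − 33·4
1 = −33·536 + 133·133
1 = 133·4421 − 1097·536
1 = −1097·9378 + 2327·4421
1 = 2327·13799 − 3424·9378
1 = −3424·64574 + 16023·13799
1 = 16023·142947 − 35470·64574
1 = −35470·493415 + 122433·142947
1 = 122433·2116607 − 525202·493415
So 493415·(-525202) ≡ 1 (mod 2116607), giving 493415⁻¹ ≡ 1591405.
x ≡ 493415⁻¹·1499775 ≡ 1591405·1499775 ≡ 1999072 (mod 2116607).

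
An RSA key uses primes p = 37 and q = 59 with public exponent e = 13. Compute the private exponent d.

1285

φ(n) = (p−1)(q−1) = 36·58 = 2088.
Need d with 13·d ≡ 1 (mod 2088). Apply the extended Euclidean algorithm:
2088 = 160·13 + 8
13 = 1·8 + 5
8 = 1·5 + 3
5 = 1·3 + 2
3 = 1·2 + 1
2 = 2·1 + 0
Back-substitute:
1 = 3 − 2
1 = −5 + 2·3
1 = 2·8 − 3·5
1 = −3·13 + 5·8
1 = 5·2088 − 803·13
So 13·(-803) ≡ 1 (mod 2088), hence d ≡ -803 ≡ 1285 (mod 2088).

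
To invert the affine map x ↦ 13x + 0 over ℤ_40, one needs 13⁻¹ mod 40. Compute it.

37

Extended Euclidean algorithm:
40 = 3·13 + 1
13 = 13·1 + 0
gcd = 1, so the inverse exists. Back-substitute:
1 = 40 − 3·13
Thus 13·(-3) ≡ 1 (mod 40); reducing, -3 mod 40 = 37.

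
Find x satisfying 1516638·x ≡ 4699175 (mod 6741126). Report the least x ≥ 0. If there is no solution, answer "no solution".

no solution

gcd(1516638, 6741126):
6741126 = 4*1516638 + 674574
1516638 = 2*674574 + 167490
674574 = 4*167490 + 4614
167490 = 36*4614 + 1386
4614 = 3*1386 + 456
1386 = 3*456 + 18
456 = 25*18 + 6
18 = 3*6 + 0
gcd = 6, but 6 ∤ 4699175, so the congruence has no solution.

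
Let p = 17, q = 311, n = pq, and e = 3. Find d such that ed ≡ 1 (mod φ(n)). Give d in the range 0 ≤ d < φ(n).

φ(n) = (p−1)(q−1) = 16·310 = 4960.
Need d with 3·d ≡ 1 (mod 4960). Apply the extended Euclidean algorithm:
4960 = 1653*3 + 1
3 = 3*1 + 0
Back-substitute:
1 = 4960 − 1653·3
So 3·(-1653) ≡ 1 (mod 4960), hence d ≡ -1653 ≡ 3307 (mod 4960).

3307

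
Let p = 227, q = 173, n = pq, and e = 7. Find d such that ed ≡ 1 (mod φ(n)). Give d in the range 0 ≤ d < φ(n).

φ(n) = (p−1)(q−1) = 226·172 = 38872.
Need d with 7·d ≡ 1 (mod 38872). Apply the extended Euclidean algorithm:
38872 = 5553*7 + 1
7 = 7*1 + 0
Back-substitute:
1 = 38872 − 5553·7
So 7·(-5553) ≡ 1 (mod 38872), hence d ≡ -5553 ≡ 33319 (mod 38872).

33319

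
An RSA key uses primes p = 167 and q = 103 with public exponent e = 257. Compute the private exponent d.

3953

φ(n) = (p−1)(q−1) = 166·102 = 16932.
Need d with 257·d ≡ 1 (mod 16932). Apply the extended Euclidean algorithm:
16932 = 65*257 + 227
257 = 1*227 + 30
227 = 7*30 + 17
30 = 1*17 + 13
17 = 1*13 + 4
13 = 3*4 + 1
4 = 4*1 + 0
Back-substitute:
1 = 13 − 3·4
1 = −3·17 + 4·13
1 = 4·30 − 7·17
1 = −7·227 + 53·30
1 = 53·257 − 60·227
1 = −60·16932 + 3953·257
So 257·3953 ≡ 1 (mod 16932), hence d = 3953.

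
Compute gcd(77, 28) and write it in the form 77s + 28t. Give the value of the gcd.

Euclidean algorithm:
77 = 2*28 + 21
28 = 1*21 + 7
21 = 3*7 + 0
gcd(77, 28) = 7.
Express as a combination:
7 = 28 − 21
7 = −77 + 3·28
So 7 = (-1)·77 + (3)·28.

7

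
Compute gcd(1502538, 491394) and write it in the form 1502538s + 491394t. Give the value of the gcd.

Euclidean algorithm:
1502538 = 3·491394 + 28356
491394 = 17·28356 + 9342
28356 = 3·9342 + 330
9342 = 28·330 + 102
330 = 3·102 + 24
102 = 4·24 + 6
24 = 4·6 + 0
gcd(1502538, 491394) = 6.
Back-substituting:
6 = 102 − 4·24
6 = −4·330 + 13·102
6 = 13·9342 − 368·330
6 = −368·28356 + 1117·9342
6 = 1117·491394 − 19357·28356
6 = −19357·1502538 + 59188·491394
So 6 = (-19357)·1502538 + (59188)·491394.

6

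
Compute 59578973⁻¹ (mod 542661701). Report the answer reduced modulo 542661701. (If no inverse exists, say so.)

gcd(542661701, 59578973) by repeated division:
542661701 = 9×59578973 + 6450944
59578973 = 9×6450944 + 1520477
6450944 = 4×1520477 + 369036
1520477 = 4×369036 + 44333
369036 = 8×44333 + 14372
44333 = 3×14372 + 1217
14372 = 11×1217 + 985
1217 = 1×985 + 232
985 = 4×232 + 57
232 = 4×57 + 4
57 = 14×4 + 1
4 = 4×1 + 0
The gcd is 1. Working backward:
1 = 57 − 14·4
1 = −14·232 + 57·57
1 = 57·985 − 242·232
1 = −242·1217 + 299·985
1 = 299·14372 − 3531·1217
1 = −3531·44333 + 10892·14372
1 = 10892·369036 − 90667·44333
1 = −90667·1520477 + 373560·369036
1 = 373560·6450944 − 1584907·1520477
1 = −1584907·59578973 + 14637723·6450944
1 = 14637723·542661701 − 133324414·59578973
Thus 59578973·(-133324414) ≡ 1 (mod 542661701); reducing, -133324414 mod 542661701 = 409337287.

409337287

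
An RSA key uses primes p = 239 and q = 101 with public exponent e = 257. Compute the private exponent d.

φ(n) = (p−1)(q−1) = 238·100 = 23800.
Need d with 257·d ≡ 1 (mod 23800). Apply the extended Euclidean algorithm:
23800 = 92×257 + 156
257 = 1×156 + 101
156 = 1×101 + 55
101 = 1×55 + 46
55 = 1×46 + 9
46 = 5×9 + 1
9 = 9×1 + 0
Back-substitute:
1 = 46 − 5·9
1 = −5·55 + 6·46
1 = 6·101 − 11·55
1 = −11·156 + 17·101
1 = 17·257 − 28·156
1 = −28·23800 + 2593·257
So 257·2593 ≡ 1 (mod 23800), hence d = 2593.

2593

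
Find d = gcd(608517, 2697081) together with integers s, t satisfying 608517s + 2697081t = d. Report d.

Euclidean algorithm:
2697081 = 4*608517 + 263013
608517 = 2*263013 + 82491
263013 = 3*82491 + 15540
82491 = 5*15540 + 4791
15540 = 3*4791 + 1167
4791 = 4*1167 + 123
1167 = 9*123 + 60
123 = 2*60 + 3
60 = 20*3 + 0
gcd(608517, 2697081) = 3.
Express as a combination:
3 = 123 − 2·60
3 = −2·1167 + 19·123
3 = 19·4791 − 78·1167
3 = −78·15540 + 253·4791
3 = 253·82491 − 1343·15540
3 = −1343·263013 + 4282·82491
3 = 4282·608517 − 9907·263013
3 = −9907·2697081 + 43910·608517
So 3 = (-9907)·2697081 + (43910)·608517.

3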